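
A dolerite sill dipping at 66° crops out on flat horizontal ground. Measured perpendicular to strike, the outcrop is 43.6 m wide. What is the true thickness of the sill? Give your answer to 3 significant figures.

True thickness t = w · sin(dip) = 43.6 × sin 66°
t = 43.6 × 0.9135 = 39.831 m

39.8 m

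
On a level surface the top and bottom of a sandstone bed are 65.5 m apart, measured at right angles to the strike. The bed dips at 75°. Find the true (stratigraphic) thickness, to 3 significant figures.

True thickness t = w · sin(dip) = 65.5 × sin 75°
t = 65.5 × 0.9659 = 63.268 m

63.3 m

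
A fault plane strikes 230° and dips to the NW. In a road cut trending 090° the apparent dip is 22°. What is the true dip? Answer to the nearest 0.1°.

32.2°

β = acute angle between strike 230° and section 090° = 40°.
tan δ = tan α / sin β = tan 22° / sin 40° = 0.4040 / 0.6428 = 0.6286
δ = arctan(0.6286) = 32.15°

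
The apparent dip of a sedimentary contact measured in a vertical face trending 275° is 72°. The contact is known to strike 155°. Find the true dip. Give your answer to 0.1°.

β = acute angle between strike 155° and section 275° = 60°.
tan(true dip) = tan 72° / sin 60° = 3.5538
δ = arctan(3.5538) = 74.28°

74.3°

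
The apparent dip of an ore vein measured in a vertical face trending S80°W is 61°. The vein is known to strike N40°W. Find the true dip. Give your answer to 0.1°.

64.4°

β = acute angle between strike N40°W and section S80°W = 60°.
tan(true dip) = tan 61° / sin 60° = 2.0831
true dip = arctan 2.0831 = 64.36°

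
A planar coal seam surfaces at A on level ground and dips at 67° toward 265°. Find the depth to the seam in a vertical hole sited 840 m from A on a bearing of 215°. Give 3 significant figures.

The hole lies 50° from the dip direction, so the down-dip offset is 840 × cos 50° = 539.94 m.
Depth = down-dip offset × tan(dip) = 539.94 × tan 67° = 539.94 × 2.3559
Depth = 1272.02 m

1270 m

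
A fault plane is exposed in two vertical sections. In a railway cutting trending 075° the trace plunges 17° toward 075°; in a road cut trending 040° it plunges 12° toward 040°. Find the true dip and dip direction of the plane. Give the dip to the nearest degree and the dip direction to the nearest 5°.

true dip 17°, dip direction 085°

Each apparent-dip line lies in the plane. As unit vectors (x east, y north, z up), v₁ plunges 17°→075° and v₂ plunges 12°→040°.
n = v₁ × v₂ = (0.168, 0.008, 0.537) (taken with n_z > 0).
tan δ = √(n_x²+n_y²)/n_z = 0.168/0.537, so δ = 17.4°.
The horizontal component of n points toward azimuth atan2(n_x, n_y) = 87°, the dip direction.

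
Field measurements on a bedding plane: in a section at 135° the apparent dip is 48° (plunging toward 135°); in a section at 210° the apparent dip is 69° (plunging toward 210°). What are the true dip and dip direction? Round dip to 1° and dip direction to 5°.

Represent each trace as a vector plunging at its apparent dip toward its trend (east-north-up frame): v₁ = (0.473, -0.473, -0.743), v₂ = (-0.179, -0.310, -0.934).
Cross product v₁ × v₂ gives the pole to the plane: n ∝ (-0.211, -0.575, 0.232).
tan δ = √(n_x²+n_y²)/n_z = 0.612/0.232, so δ = 69.3°.
Dip direction = azimuth of (n_x, n_y) = atan2(-0.211, -0.575) = 200°.

true dip 69°, dip direction 200°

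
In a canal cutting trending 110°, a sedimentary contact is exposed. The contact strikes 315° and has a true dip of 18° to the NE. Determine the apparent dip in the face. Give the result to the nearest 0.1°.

The strike is 315° and the section trends 110°; the acute angle between them is β = 25°.
tan α = tan 18° × sin 25° = 0.3249 × 0.4226 = 0.1373
apparent dip = arctan 0.1373 = 7.82°

7.8°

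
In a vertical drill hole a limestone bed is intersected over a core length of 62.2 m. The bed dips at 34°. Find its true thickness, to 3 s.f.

True thickness t = h · cos(dip) = 62.2 × cos 34°
t = 62.2 × 0.8290 = 51.566 m

51.6 m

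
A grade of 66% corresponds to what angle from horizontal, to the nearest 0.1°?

tan θ = 66/100 = 0.6600
θ = arctan(0.6600) = 33.42°

33.4°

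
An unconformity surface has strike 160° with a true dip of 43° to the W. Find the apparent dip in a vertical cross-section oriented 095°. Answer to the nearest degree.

The section lies 65° from the strike.
tan(apparent dip) = tan 43° · sin 65° = 0.8451
apparent dip = arctan 0.8451 = 40.20°

40°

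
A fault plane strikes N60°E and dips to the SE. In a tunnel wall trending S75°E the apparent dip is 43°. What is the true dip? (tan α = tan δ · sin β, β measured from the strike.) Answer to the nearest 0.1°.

52.8°

β = acute angle between strike N60°E and section S75°E = 45°.
tan(true dip) = tan 43° / sin 45° = 1.3188
δ = arctan(1.3188) = 52.83°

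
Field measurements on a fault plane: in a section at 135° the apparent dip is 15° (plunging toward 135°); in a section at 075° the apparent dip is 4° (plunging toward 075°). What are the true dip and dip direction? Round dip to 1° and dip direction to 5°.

Represent each trace as a vector plunging at its apparent dip toward its trend (east-north-up frame): v₁ = (0.683, -0.683, -0.259), v₂ = (0.964, 0.258, -0.070).
Cross product v₁ × v₂ gives the pole to the plane: n ∝ (0.114, -0.202, 0.834).
tan δ = √(n_x²+n_y²)/n_z = 0.232/0.834, so δ = 15.5°.
Dip direction = azimuth of (n_x, n_y) = atan2(0.114, -0.202) = 150°.

true dip 16°, dip direction 150°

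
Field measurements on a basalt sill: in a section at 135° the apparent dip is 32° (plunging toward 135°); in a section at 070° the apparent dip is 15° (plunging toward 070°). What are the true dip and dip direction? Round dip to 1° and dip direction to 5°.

true dip 32°, dip direction 135°

Each apparent-dip line lies in the plane. As unit vectors (x east, y north, z up), v₁ plunges 32°→135° and v₂ plunges 15°→070°.
The plane normal is n = v₁ × v₂ ∝ (0.330, -0.326, 0.742).
Dip δ = arctan(|n_h|/n_z) = arctan(0.464/0.742) = 32.0°.
Dip direction = azimuth of (n_x, n_y) = atan2(0.330, -0.326) = 135°.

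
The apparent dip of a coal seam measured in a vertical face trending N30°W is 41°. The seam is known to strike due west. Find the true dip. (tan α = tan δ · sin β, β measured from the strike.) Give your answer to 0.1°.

45.1°

The section is 60° from the strike.
tan δ = tan α / sin β = tan 41° / sin 60° = 0.8693 / 0.8660 = 1.0038
true dip = arctan 1.0038 = 45.11°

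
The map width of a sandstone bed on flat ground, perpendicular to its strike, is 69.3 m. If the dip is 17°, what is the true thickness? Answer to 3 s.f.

True thickness t = w · sin(dip) = 69.3 × sin 17°
t = 69.3 × 0.2924 = 20.261 m

20.3 m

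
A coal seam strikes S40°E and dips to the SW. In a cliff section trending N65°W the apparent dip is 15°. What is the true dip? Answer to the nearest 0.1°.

32.4°

The section is 25° from the strike.
tan(true dip) = tan 15° / sin 25° = 0.6340
δ = arctan(0.6340) = 32.38°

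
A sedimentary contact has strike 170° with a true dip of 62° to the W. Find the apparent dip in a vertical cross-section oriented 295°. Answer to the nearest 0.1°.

57.0°

The strike is 170° and the section trends 295°; the acute angle between them is β = 55°.
tan α = tan 62° × sin 55° = 1.8807 × 0.8192 = 1.5406
apparent dip = arctan 1.5406 = 57.01°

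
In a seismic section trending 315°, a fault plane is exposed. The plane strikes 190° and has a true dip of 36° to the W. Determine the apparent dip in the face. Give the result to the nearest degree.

The section lies 55° from the strike.
tan α = tan 36° × sin 55° = 0.7265 × 0.8192 = 0.5951
apparent dip = arctan 0.5951 = 30.76°

31°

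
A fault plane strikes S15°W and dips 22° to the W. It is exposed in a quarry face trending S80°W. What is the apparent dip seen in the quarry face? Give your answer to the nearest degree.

The section lies 65° from the strike.
tan(apparent dip) = tan 22° · sin 65° = 0.3662
α = arctan(0.3662) = 20.11°

20°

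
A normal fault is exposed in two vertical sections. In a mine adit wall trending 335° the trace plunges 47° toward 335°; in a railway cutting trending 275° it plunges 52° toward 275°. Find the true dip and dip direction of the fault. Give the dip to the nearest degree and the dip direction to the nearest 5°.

Represent each trace as a vector plunging at its apparent dip toward its trend (east-north-up frame): v₁ = (-0.288, 0.618, -0.731), v₂ = (-0.613, 0.054, -0.788).
n = v₁ × v₂ = (-0.448, 0.221, 0.364) (taken with n_z > 0).
Dip δ = arctan(|n_h|/n_z) = arctan(0.500/0.364) = 54.0°.
Dip direction = azimuth of (n_x, n_y) = atan2(-0.448, 0.221) = 296°.

true dip 54°, dip direction 295°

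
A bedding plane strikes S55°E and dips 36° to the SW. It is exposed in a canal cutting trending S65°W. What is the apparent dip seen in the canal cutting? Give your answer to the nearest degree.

32°

Angle between strike (S55°E) and section (S65°W): β = 60°.
tan α = tan 36° × sin 60° = 0.7265 × 0.8660 = 0.6292
α = arctan(0.6292) = 32.18°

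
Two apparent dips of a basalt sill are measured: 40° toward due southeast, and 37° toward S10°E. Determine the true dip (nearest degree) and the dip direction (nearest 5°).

true dip 40°, dip direction 145°

The two traces are lines in the plane: v₁ = (sin 135°·cos 40°, cos 135°·cos 40°, −sin 40°), v₂ = (sin 170°·cos 37°, cos 170°·cos 37°, −sin 37°).
n = v₁ × v₂ = (0.180, -0.237, 0.351) (taken with n_z > 0).
Dip δ = arctan(|n_h|/n_z) = arctan(0.297/0.351) = 40.3°.
Dip direction = atan2(0.180, -0.237) = 143° (azimuth of n's horizontal projection).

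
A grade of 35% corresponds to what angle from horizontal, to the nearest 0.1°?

19.3°

tan θ = 35/100 = 0.3500
θ = arctan(0.3500) = 19.29°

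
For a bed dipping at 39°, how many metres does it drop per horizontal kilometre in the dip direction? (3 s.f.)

810 m

drop per km = 1000 × tan 39° = 1000 × 0.8098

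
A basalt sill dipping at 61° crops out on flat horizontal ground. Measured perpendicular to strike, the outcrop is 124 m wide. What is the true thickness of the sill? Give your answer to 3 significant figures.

True thickness t = w · sin(dip) = 124 × sin 61°
t = 124 × 0.8746 = 108.453 m

108 m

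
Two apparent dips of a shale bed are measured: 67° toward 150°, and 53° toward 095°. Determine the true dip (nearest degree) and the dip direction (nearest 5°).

true dip 67°, dip direction 150°

Each apparent-dip line lies in the plane. As unit vectors (x east, y north, z up), v₁ plunges 67°→150° and v₂ plunges 53°→095°.
Cross product v₁ × v₂ gives the pole to the plane: n ∝ (0.222, -0.396, 0.193).
True dip = arccos(n_z / |n|) = arccos(0.3907) = 67.0°.
Dip direction = atan2(0.222, -0.396) = 151° (azimuth of n's horizontal projection).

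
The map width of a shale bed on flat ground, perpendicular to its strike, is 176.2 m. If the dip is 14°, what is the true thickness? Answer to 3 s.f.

42.6 m

True thickness t = w · sin(dip) = 176.2 × sin 14°
t = 176.2 × 0.2419 = 42.627 m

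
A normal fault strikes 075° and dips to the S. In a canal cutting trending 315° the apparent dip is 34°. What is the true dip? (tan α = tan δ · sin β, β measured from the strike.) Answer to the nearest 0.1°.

37.9°

β = acute angle between strike 075° and section 315° = 60°.
tan δ = tan α / sin β = tan 34° / sin 60° = 0.6745 / 0.8660 = 0.7789
δ = arctan(0.7789) = 37.91°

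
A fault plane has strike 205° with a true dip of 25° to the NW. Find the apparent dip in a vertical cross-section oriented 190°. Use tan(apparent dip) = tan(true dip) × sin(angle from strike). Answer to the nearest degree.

7°

The strike is 205° and the section trends 190°; the acute angle between them is β = 15°.
tan(apparent dip) = tan 25° · sin 15° = 0.1207
α = arctan(0.1207) = 6.88°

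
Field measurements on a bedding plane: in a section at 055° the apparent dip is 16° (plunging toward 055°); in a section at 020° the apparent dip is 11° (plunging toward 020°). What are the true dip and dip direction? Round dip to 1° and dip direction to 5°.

Represent each trace as a vector plunging at its apparent dip toward its trend (east-north-up frame): v₁ = (0.787, 0.551, -0.276), v₂ = (0.336, 0.922, -0.191).
n = v₁ × v₂ = (0.149, 0.058, 0.541) (taken with n_z > 0).
True dip = arccos(n_z / |n|) = arccos(0.9591) = 16.5°.
The horizontal component of n points toward azimuth atan2(n_x, n_y) = 69°, the dip direction.

true dip 16°, dip direction 070°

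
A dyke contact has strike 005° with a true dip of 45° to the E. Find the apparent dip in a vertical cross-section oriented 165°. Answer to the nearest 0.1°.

Angle between strike (005°) and section (165°): β = 20°.
tan α = tan 45° × sin 20° = 1.0000 × 0.3420 = 0.3420
apparent dip = arctan 0.3420 = 18.88°

18.9°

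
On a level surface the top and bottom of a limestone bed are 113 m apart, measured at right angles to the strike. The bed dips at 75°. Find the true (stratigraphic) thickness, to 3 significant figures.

True thickness t = w · sin(dip) = 113 × sin 75°
t = 113 × 0.9659 = 109.150 m

109 m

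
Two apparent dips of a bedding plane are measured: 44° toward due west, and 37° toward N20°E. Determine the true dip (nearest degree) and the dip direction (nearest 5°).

The two traces are lines in the plane: v₁ = (sin 270°·cos 44°, cos 270°·cos 44°, −sin 44°), v₂ = (sin 20°·cos 37°, cos 20°·cos 37°, −sin 37°).
n = v₁ × v₂ = (-0.521, 0.623, 0.540) (taken with n_z > 0).
Dip δ = arctan(|n_h|/n_z) = arctan(0.812/0.540) = 56.4°.
Dip direction = azimuth of (n_x, n_y) = atan2(-0.521, 0.623) = 320°.

true dip 56°, dip direction 320°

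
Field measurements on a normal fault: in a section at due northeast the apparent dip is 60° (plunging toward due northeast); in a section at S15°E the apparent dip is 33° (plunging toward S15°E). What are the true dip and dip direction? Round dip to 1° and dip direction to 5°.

true dip 68°, dip direction 090°

The two traces are lines in the plane: v₁ = (sin 45°·cos 60°, cos 45°·cos 60°, −sin 60°), v₂ = (sin 165°·cos 33°, cos 165°·cos 33°, −sin 33°).
The plane normal is n = v₁ × v₂ ∝ (0.894, -0.005, 0.363).
Dip δ = arctan(|n_h|/n_z) = arctan(0.894/0.363) = 67.9°.
The horizontal component of n points toward azimuth atan2(n_x, n_y) = 90°, the dip direction.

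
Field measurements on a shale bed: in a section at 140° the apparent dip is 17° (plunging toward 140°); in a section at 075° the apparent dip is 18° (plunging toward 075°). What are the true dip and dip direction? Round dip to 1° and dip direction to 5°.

Each apparent-dip line lies in the plane. As unit vectors (x east, y north, z up), v₁ plunges 17°→140° and v₂ plunges 18°→075°.
n = v₁ × v₂ = (0.298, -0.079, 0.824) (taken with n_z > 0).
True dip = arccos(n_z / |n|) = arccos(0.9365) = 20.5°.
Dip direction = azimuth of (n_x, n_y) = atan2(0.298, -0.079) = 105°.

true dip 21°, dip direction 105°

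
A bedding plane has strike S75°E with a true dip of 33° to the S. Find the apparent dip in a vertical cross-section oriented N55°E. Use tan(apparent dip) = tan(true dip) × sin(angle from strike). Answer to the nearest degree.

26°

Angle between strike (S75°E) and section (N55°E): β = 50°.
tan α = tan 33° × sin 50° = 0.6494 × 0.7660 = 0.4975
apparent dip = arctan 0.4975 = 26.45°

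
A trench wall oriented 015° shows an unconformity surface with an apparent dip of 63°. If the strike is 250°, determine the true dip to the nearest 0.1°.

67.3°

β = acute angle between strike 250° and section 015° = 55°.
tan δ = tan α / sin β = tan 63° / sin 55° = 1.9626 / 0.8192 = 2.3959
true dip = arctan 2.3959 = 67.35°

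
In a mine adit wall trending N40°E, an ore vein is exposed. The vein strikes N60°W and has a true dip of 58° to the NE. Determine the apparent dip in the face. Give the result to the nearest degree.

Angle between strike (N60°W) and section (N40°E): β = 80°.
tan α = tan 58° × sin 80° = 1.6003 × 0.9848 = 1.5760
apparent dip = arctan 1.5760 = 57.60°

58°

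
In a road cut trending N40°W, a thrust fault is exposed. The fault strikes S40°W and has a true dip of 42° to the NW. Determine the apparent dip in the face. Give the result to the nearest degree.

The section lies 80° from the strike.
tan(apparent dip) = tan 42° · sin 80° = 0.8867
α = arctan(0.8867) = 41.56°

42°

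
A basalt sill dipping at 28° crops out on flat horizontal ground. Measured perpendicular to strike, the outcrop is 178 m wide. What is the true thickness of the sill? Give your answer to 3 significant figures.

True thickness t = w · sin(dip) = 178 × sin 28°
t = 178 × 0.4695 = 83.566 m

83.6 m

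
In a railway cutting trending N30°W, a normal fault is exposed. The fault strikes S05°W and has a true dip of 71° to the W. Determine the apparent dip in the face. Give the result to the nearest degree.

The section lies 35° from the strike.
tan(apparent dip) = tan 71° · sin 35° = 1.6658
apparent dip = arctan 1.6658 = 59.02°

59°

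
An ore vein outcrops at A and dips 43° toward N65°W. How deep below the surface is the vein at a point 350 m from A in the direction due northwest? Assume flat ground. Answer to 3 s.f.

The hole lies 20° from the dip direction, so the down-dip offset is 350 × cos 20° = 328.89 m.
Depth = down-dip offset × tan(dip) = 328.89 × tan 43° = 328.89 × 0.9325
Depth = 306.70 m

307 m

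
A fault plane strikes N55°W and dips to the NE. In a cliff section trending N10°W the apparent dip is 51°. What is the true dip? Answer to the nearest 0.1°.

60.2°

β = acute angle between strike N55°W and section N10°W = 45°.
tan δ = tan α / sin β = tan 51° / sin 45° = 1.2349 / 0.7071 = 1.7464
δ = arctan(1.7464) = 60.20°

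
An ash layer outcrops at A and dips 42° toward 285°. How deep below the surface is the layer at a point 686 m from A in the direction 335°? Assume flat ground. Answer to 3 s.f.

The hole lies 50° from the dip direction, so the down-dip offset is 686 × cos 50° = 440.95 m.
Depth = down-dip offset × tan(dip) = 440.95 × tan 42° = 440.95 × 0.9004
Depth = 397.04 m

397 m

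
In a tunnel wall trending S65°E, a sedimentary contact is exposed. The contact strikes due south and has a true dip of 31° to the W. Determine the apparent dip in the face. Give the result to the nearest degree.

29°

The section lies 65° from the strike.
tan α = tan 31° × sin 65° = 0.6009 × 0.9063 = 0.5446
α = arctan(0.5446) = 28.57°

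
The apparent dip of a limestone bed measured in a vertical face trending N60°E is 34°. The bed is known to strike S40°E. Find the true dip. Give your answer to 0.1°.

34.4°

β = acute angle between strike S40°E and section N60°E = 80°.
tan(true dip) = tan 34° / sin 80° = 0.6849
true dip = arctan 0.6849 = 34.41°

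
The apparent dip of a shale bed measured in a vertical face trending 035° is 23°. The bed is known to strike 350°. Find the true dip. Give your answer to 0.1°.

The section is 45° from the strike.
tan δ = tan α / sin β = tan 23° / sin 45° = 0.4245 / 0.7071 = 0.6003
δ = arctan(0.6003) = 30.98°

31.0°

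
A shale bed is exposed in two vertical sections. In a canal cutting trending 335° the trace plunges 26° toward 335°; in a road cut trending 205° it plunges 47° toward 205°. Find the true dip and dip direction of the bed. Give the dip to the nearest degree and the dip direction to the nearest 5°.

Represent each trace as a vector plunging at its apparent dip toward its trend (east-north-up frame): v₁ = (-0.380, 0.815, -0.438), v₂ = (-0.288, -0.618, -0.731).
n = v₁ × v₂ = (-0.867, -0.151, 0.470) (taken with n_z > 0).
Dip δ = arctan(|n_h|/n_z) = arctan(0.880/0.470) = 61.9°.
Dip direction = atan2(-0.867, -0.151) = 260° (azimuth of n's horizontal projection).

true dip 62°, dip direction 260°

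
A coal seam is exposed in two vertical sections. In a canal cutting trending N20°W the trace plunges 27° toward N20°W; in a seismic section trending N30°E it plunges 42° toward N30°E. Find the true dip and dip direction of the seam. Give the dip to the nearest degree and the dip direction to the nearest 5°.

Represent each trace as a vector plunging at its apparent dip toward its trend (east-north-up frame): v₁ = (-0.305, 0.837, -0.454), v₂ = (0.372, 0.644, -0.669).
Cross product v₁ × v₂ gives the pole to the plane: n ∝ (0.268, 0.373, 0.507).
True dip = arccos(n_z / |n|) = arccos(0.7415) = 42.1°.
The horizontal component of n points toward azimuth atan2(n_x, n_y) = 36°, the dip direction.

true dip 42°, dip direction 035°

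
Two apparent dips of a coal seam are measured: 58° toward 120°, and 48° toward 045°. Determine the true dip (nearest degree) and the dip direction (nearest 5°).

true dip 60°, dip direction 095°

The two traces are lines in the plane: v₁ = (sin 120°·cos 58°, cos 120°·cos 58°, −sin 58°), v₂ = (sin 45°·cos 48°, cos 45°·cos 48°, −sin 48°).
The plane normal is n = v₁ × v₂ ∝ (0.598, -0.060, 0.343).
True dip = arccos(n_z / |n|) = arccos(0.4950) = 60.3°.
The horizontal component of n points toward azimuth atan2(n_x, n_y) = 96°, the dip direction.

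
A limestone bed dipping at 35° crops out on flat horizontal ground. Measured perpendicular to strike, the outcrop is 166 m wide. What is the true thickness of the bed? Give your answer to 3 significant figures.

True thickness t = w · sin(dip) = 166 × sin 35°
t = 166 × 0.5736 = 95.214 m

95.2 m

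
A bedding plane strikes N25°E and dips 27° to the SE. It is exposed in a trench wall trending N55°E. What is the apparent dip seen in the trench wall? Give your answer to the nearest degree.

14°

The section lies 30° from the strike.
tan α = tan 27° × sin 30° = 0.5095 × 0.5000 = 0.2548
apparent dip = arctan 0.2548 = 14.29°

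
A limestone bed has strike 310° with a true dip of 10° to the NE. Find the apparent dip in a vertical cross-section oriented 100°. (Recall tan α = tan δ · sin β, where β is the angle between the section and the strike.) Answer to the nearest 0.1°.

5.0°

Angle between strike (310°) and section (100°): β = 30°.
tan(apparent dip) = tan 10° · sin 30° = 0.0882
α = arctan(0.0882) = 5.04°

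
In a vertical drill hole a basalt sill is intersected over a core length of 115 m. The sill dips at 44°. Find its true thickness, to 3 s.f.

82.7 m

True thickness t = h · cos(dip) = 115 × cos 44°
t = 115 × 0.7193 = 82.724 m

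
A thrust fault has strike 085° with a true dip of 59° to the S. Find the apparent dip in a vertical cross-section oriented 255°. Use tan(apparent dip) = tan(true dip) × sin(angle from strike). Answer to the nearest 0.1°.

The section lies 10° from the strike.
tan(apparent dip) = tan 59° · sin 10° = 0.2890
apparent dip = arctan 0.2890 = 16.12°

16.1°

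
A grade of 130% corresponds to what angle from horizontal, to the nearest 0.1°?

tan θ = 130/100 = 1.3000
θ = arctan(1.3000) = 52.43°

52.4°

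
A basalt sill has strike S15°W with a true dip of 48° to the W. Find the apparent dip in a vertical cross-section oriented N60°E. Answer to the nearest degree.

The section lies 45° from the strike.
tan(apparent dip) = tan 48° · sin 45° = 0.7853
α = arctan(0.7853) = 38.14°

38°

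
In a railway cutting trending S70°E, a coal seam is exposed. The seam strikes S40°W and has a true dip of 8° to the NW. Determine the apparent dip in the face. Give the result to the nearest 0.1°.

The strike is S40°W and the section trends S70°E; the acute angle between them is β = 70°.
tan α = tan 8° × sin 70° = 0.1405 × 0.9397 = 0.1321
α = arctan(0.1321) = 7.52°

7.5°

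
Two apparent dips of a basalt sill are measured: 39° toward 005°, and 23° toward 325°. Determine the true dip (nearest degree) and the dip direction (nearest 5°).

true dip 41°, dip direction 025°

Each apparent-dip line lies in the plane. As unit vectors (x east, y north, z up), v₁ plunges 39°→005° and v₂ plunges 23°→325°.
The plane normal is n = v₁ × v₂ ∝ (0.172, 0.359, 0.460).
Dip δ = arctan(|n_h|/n_z) = arctan(0.398/0.460) = 40.9°.
Dip direction = azimuth of (n_x, n_y) = atan2(0.172, 0.359) = 26°.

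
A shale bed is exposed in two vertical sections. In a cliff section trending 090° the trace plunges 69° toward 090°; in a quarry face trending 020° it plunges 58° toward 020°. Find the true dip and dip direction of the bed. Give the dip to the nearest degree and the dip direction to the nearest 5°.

true dip 70°, dip direction 075°

Represent each trace as a vector plunging at its apparent dip toward its trend (east-north-up frame): v₁ = (0.358, 0.000, -0.934), v₂ = (0.181, 0.498, -0.848).
The plane normal is n = v₁ × v₂ ∝ (0.465, 0.135, 0.178).
tan δ = √(n_x²+n_y²)/n_z = 0.484/0.178, so δ = 69.8°.
Dip direction = azimuth of (n_x, n_y) = atan2(0.465, 0.135) = 74°.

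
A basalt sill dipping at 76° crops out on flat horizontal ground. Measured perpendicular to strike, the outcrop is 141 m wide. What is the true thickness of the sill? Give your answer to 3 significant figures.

True thickness t = w · sin(dip) = 141 × sin 76°
t = 141 × 0.9703 = 136.812 m

137 m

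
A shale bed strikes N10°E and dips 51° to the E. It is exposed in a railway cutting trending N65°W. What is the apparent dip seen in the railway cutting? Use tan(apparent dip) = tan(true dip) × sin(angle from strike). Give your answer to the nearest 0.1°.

The section lies 75° from the strike.
tan(apparent dip) = tan 51° · sin 75° = 1.1928
apparent dip = arctan 1.1928 = 50.03°

50.0°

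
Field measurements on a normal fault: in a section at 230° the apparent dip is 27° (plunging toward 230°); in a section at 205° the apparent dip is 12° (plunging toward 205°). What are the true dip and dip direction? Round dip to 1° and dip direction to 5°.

true dip 38°, dip direction 280°

Each apparent-dip line lies in the plane. As unit vectors (x east, y north, z up), v₁ plunges 27°→230° and v₂ plunges 12°→205°.
n = v₁ × v₂ = (-0.283, 0.046, 0.368) (taken with n_z > 0).
tan δ = √(n_x²+n_y²)/n_z = 0.287/0.368, so δ = 37.9°.
The horizontal component of n points toward azimuth atan2(n_x, n_y) = 279°, the dip direction.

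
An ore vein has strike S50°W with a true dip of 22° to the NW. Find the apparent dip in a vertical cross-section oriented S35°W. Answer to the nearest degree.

The section lies 15° from the strike.
tan α = tan 22° × sin 15° = 0.4040 × 0.2588 = 0.1046
α = arctan(0.1046) = 5.97°

6°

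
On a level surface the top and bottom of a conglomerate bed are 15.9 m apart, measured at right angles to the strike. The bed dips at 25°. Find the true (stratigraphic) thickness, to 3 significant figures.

True thickness t = w · sin(dip) = 15.9 × sin 25°
t = 15.9 × 0.4226 = 6.720 m

6.72 m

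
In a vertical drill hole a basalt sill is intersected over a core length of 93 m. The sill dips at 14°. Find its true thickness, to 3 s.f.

True thickness t = h · cos(dip) = 93 × cos 14°
t = 93 × 0.9703 = 90.238 m

90.2 m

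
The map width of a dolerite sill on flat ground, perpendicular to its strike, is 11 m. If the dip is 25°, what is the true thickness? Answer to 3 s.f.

4.65 m

True thickness t = w · sin(dip) = 11 × sin 25°
t = 11 × 0.4226 = 4.649 m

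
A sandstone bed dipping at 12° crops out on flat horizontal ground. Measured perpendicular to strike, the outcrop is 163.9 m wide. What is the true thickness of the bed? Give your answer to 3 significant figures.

True thickness t = w · sin(dip) = 163.9 × sin 12°
t = 163.9 × 0.2079 = 34.077 m

34.1 m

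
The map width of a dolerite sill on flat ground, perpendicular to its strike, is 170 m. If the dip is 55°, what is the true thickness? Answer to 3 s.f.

139 m

True thickness t = w · sin(dip) = 170 × sin 55°
t = 170 × 0.8192 = 139.256 m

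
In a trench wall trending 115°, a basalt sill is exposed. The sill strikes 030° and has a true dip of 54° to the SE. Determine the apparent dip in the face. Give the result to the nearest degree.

54°

The strike is 030° and the section trends 115°; the acute angle between them is β = 85°.
tan α = tan 54° × sin 85° = 1.3764 × 0.9962 = 1.3711
apparent dip = arctan 1.3711 = 53.90°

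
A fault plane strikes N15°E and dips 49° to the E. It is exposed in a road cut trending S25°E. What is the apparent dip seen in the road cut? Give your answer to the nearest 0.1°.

36.5°

The section lies 40° from the strike.
tan α = tan 49° × sin 40° = 1.1504 × 0.6428 = 0.7394
apparent dip = arctan 0.7394 = 36.48°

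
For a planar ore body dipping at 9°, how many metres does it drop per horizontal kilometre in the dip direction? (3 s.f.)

drop per km = 1000 × tan 9° = 1000 × 0.1584

158 m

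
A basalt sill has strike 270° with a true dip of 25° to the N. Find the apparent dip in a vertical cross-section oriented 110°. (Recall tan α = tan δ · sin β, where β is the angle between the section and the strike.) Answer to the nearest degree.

9°

The strike is 270° and the section trends 110°; the acute angle between them is β = 20°.
tan(apparent dip) = tan 25° · sin 20° = 0.1595
α = arctan(0.1595) = 9.06°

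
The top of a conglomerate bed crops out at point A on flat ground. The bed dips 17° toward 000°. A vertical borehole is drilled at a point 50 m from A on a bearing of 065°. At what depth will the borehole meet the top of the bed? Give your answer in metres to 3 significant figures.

6.46 m

The hole lies 65° from the dip direction, so the down-dip offset is 50 × cos 65° = 21.13 m.
Depth = down-dip offset × tan(dip) = 21.13 × tan 17° = 21.13 × 0.3057
Depth = 6.46 m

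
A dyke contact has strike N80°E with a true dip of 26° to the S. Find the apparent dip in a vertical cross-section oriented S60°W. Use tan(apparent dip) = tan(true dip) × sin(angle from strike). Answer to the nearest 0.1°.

The strike is N80°E and the section trends S60°W; the acute angle between them is β = 20°.
tan α = tan 26° × sin 20° = 0.4877 × 0.3420 = 0.1668
apparent dip = arctan 0.1668 = 9.47°

9.5°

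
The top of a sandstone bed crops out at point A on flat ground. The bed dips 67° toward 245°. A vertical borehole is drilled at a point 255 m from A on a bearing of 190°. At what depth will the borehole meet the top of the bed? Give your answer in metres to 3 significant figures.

345 m

The hole lies 55° from the dip direction, so the down-dip offset is 255 × cos 55° = 146.26 m.
Depth = down-dip offset × tan(dip) = 146.26 × tan 67° = 146.26 × 2.3559
Depth = 344.57 m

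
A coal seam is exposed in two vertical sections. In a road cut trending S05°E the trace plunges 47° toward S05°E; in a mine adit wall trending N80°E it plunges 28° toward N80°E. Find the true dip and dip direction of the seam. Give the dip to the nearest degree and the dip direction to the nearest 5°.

true dip 51°, dip direction 145°

Represent each trace as a vector plunging at its apparent dip toward its trend (east-north-up frame): v₁ = (0.059, -0.679, -0.731), v₂ = (0.870, 0.153, -0.469).
Cross product v₁ × v₂ gives the pole to the plane: n ∝ (0.431, -0.608, 0.600).
True dip = arccos(n_z / |n|) = arccos(0.6270) = 51.2°.
Dip direction = atan2(0.431, -0.608) = 145° (azimuth of n's horizontal projection).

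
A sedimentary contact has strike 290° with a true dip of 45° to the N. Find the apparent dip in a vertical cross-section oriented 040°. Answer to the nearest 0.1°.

The strike is 290° and the section trends 040°; the acute angle between them is β = 70°.
tan(apparent dip) = tan 45° · sin 70° = 0.9397
α = arctan(0.9397) = 43.22°

43.2°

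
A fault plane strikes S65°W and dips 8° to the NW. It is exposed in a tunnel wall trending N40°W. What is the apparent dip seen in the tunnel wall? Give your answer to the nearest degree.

The section lies 75° from the strike.
tan α = tan 8° × sin 75° = 0.1405 × 0.9659 = 0.1358
apparent dip = arctan 0.1358 = 7.73°

8°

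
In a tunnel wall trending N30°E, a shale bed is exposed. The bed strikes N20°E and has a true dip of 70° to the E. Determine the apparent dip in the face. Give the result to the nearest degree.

26°

The section lies 10° from the strike.
tan α = tan 70° × sin 10° = 2.7475 × 0.1736 = 0.4771
apparent dip = arctan 0.4771 = 25.51°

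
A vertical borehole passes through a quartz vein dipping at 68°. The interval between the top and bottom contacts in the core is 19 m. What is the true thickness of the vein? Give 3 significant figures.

7.12 m

True thickness t = h · cos(dip) = 19 × cos 68°
t = 19 × 0.3746 = 7.118 m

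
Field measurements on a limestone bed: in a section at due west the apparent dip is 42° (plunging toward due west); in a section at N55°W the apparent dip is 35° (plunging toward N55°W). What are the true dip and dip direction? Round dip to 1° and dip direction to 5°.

The two traces are lines in the plane: v₁ = (sin 270°·cos 42°, cos 270°·cos 42°, −sin 42°), v₂ = (sin 305°·cos 35°, cos 305°·cos 35°, −sin 35°).
n = v₁ × v₂ = (-0.314, -0.023, 0.349) (taken with n_z > 0).
Dip δ = arctan(|n_h|/n_z) = arctan(0.315/0.349) = 42.1°.
Dip direction = azimuth of (n_x, n_y) = atan2(-0.314, -0.023) = 266°.

true dip 42°, dip direction 265°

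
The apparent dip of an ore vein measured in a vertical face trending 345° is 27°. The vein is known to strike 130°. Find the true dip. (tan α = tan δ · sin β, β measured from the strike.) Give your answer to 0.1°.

β = acute angle between strike 130° and section 345° = 35°.
tan δ = tan α / sin β = tan 27° / sin 35° = 0.5095 / 0.5736 = 0.8883
δ = arctan(0.8883) = 41.62°

41.6°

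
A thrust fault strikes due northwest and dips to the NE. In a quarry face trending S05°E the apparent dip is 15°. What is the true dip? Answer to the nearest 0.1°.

The section is 40° from the strike.
tan(true dip) = tan 15° / sin 40° = 0.4169
δ = arctan(0.4169) = 22.63°

22.6°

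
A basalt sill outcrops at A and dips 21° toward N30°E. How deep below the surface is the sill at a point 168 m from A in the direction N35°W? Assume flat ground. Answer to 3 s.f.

27.3 m

The hole lies 65° from the dip direction, so the down-dip offset is 168 × cos 65° = 71.00 m.
Depth = down-dip offset × tan(dip) = 71.00 × tan 21° = 71.00 × 0.3839
Depth = 27.25 m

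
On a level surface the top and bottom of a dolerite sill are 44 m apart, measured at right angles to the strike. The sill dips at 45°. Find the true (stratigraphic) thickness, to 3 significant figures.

True thickness t = w · sin(dip) = 44 × sin 45°
t = 44 × 0.7071 = 31.113 m

31.1 m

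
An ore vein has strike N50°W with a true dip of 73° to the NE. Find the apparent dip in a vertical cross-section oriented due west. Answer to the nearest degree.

65°

Angle between strike (N50°W) and section (due west): β = 40°.
tan α = tan 73° × sin 40° = 3.2709 × 0.6428 = 2.1025
α = arctan(2.1025) = 64.56°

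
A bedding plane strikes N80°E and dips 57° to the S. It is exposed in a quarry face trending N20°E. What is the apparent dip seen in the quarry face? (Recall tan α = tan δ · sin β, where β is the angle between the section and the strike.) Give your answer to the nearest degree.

The strike is N80°E and the section trends N20°E; the acute angle between them is β = 60°.
tan(apparent dip) = tan 57° · sin 60° = 1.3336
α = arctan(1.3336) = 53.13°

53°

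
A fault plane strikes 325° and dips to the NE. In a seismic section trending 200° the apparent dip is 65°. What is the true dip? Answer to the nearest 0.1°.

69.1°

β = acute angle between strike 325° and section 200° = 55°.
tan(true dip) = tan 65° / sin 55° = 2.6180
true dip = arctan 2.6180 = 69.09°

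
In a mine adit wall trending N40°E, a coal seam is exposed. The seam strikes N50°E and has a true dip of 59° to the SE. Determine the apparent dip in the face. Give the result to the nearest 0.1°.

The section lies 10° from the strike.
tan α = tan 59° × sin 10° = 1.6643 × 0.1736 = 0.2890
α = arctan(0.2890) = 16.12°

16.1°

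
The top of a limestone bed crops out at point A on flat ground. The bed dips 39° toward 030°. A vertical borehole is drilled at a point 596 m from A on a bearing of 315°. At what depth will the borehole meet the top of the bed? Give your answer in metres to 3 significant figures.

The hole lies 75° from the dip direction, so the down-dip offset is 596 × cos 75° = 154.26 m.
Depth = down-dip offset × tan(dip) = 154.26 × tan 39° = 154.26 × 0.8098
Depth = 124.91 m

125 m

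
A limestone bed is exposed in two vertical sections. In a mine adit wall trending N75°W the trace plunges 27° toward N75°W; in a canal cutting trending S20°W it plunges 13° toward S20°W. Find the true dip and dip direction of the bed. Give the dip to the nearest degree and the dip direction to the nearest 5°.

true dip 28°, dip direction 265°

Each apparent-dip line lies in the plane. As unit vectors (x east, y north, z up), v₁ plunges 27°→N75°W and v₂ plunges 13°→S20°W.
Cross product v₁ × v₂ gives the pole to the plane: n ∝ (-0.468, -0.042, 0.865).
tan δ = √(n_x²+n_y²)/n_z = 0.469/0.865, so δ = 28.5°.
The horizontal component of n points toward azimuth atan2(n_x, n_y) = 265°, the dip direction.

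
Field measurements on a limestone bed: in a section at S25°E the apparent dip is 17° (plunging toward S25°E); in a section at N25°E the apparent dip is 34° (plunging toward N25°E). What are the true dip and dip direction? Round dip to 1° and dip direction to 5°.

true dip 50°, dip direction 080°

Represent each trace as a vector plunging at its apparent dip toward its trend (east-north-up frame): v₁ = (0.404, -0.867, -0.292), v₂ = (0.350, 0.751, -0.559).
Cross product v₁ × v₂ gives the pole to the plane: n ∝ (0.704, 0.124, 0.607).
Dip δ = arctan(|n_h|/n_z) = arctan(0.715/0.607) = 49.7°.
Dip direction = atan2(0.704, 0.124) = 80° (azimuth of n's horizontal projection).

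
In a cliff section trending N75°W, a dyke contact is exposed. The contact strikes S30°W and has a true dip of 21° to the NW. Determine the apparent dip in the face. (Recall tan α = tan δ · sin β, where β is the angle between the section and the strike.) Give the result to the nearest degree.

Angle between strike (S30°W) and section (N75°W): β = 75°.
tan(apparent dip) = tan 21° · sin 75° = 0.3708
α = arctan(0.3708) = 20.34°

20°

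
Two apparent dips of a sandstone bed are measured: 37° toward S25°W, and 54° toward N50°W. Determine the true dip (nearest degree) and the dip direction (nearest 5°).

true dip 61°, dip direction 270°

The two traces are lines in the plane: v₁ = (sin 205°·cos 37°, cos 205°·cos 37°, −sin 37°), v₂ = (sin 310°·cos 54°, cos 310°·cos 54°, −sin 54°).
n = v₁ × v₂ = (-0.813, 0.002, 0.453) (taken with n_z > 0).
True dip = arccos(n_z / |n|) = arccos(0.4871) = 60.8°.
The horizontal component of n points toward azimuth atan2(n_x, n_y) = 270°, the dip direction.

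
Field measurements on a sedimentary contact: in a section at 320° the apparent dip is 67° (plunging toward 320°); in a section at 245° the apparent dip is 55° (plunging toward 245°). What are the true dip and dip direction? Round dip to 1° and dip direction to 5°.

Represent each trace as a vector plunging at its apparent dip toward its trend (east-north-up frame): v₁ = (-0.251, 0.299, -0.921), v₂ = (-0.520, -0.242, -0.819).
Cross product v₁ × v₂ gives the pole to the plane: n ∝ (-0.468, 0.273, 0.216).
Dip δ = arctan(|n_h|/n_z) = arctan(0.542/0.216) = 68.2°.
Dip direction = azimuth of (n_x, n_y) = atan2(-0.468, 0.273) = 300°.

true dip 68°, dip direction 300°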